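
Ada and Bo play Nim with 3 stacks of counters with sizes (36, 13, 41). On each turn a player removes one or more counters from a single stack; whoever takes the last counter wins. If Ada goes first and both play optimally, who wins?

Bitwise XOR of the heap sizes:
  100100  (36)
  001101  (13)
  101001  (41)
  ------
  000000  (0)
The nim-sum is 0, so this is a P-position: the player to move is in a losing position under optimal play; Ada is about to move from it and so loses — Bo wins.

Bo wins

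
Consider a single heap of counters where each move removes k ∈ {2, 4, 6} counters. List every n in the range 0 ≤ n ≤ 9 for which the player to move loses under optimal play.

0, 1, 8, 9

Compute g(0), g(1), … for moves {2, 4, 6}:
g(0) = mex{} = 0
g(1) = mex{} = 0
g(2) = mex{0} = 1
g(3) = mex{0} = 1
g(4) = mex{0,1} = 2
g(5) = mex{0,1} = 2
g(6) = mex{0,1,2} = 3
g(7) = mex{0,1,2} = 3
g(8) = mex{1,2,3} = 0
g(9) = mex{1,2,3} = 0
The P-positions (g = 0) in 0..9 are 0, 1, 8, 9.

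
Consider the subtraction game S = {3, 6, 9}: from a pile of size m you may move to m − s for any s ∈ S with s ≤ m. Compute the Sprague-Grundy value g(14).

0

Build the Grundy sequence with g(k) = mex{g(k−s) : s ∈ {3, 6, 9}, s ≤ k}:
g(0) = mex{} = 0
g(1) = mex{} = 0
g(2) = mex{} = 0
g(3) = mex{0} = 1
g(4) = mex{0} = 1
g(5) = mex{0} = 1
g(6) = mex{0,1} = 2
g(7) = mex{0,1} = 2
g(8) = mex{0,1} = 2
g(9) = mex{0,1,2} = 3
g(10) = mex{0,1,2} = 3
g(11) = mex{0,1,2} = 3
g(12) = mex{1,2,3} = 0
g(13) = mex{1,2,3} = 0
g(14) = mex{1,2,3} = 0
So g(14) = 0.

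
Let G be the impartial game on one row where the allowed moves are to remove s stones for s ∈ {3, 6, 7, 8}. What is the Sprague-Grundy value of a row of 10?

Grundy values for subtraction set {3, 6, 7, 8}:
g(0) = mex{} = 0
g(1) = mex{} = 0
g(2) = mex{} = 0
g(3) = mex{0} = 1
g(4) = mex{0} = 1
g(5) = mex{0} = 1
g(6) = mex{0,1} = 2
g(7) = mex{0,1} = 2
g(8) = mex{0,1} = 2
g(9) = mex{0,1,2} = 3
g(10) = mex{0,1,2} = 3
So g(10) = 3.

3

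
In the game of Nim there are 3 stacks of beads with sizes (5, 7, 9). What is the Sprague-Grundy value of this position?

11

Compute the nim-sum pairwise:
5 ⊕ 7 = 2
2 ⊕ 9 = 11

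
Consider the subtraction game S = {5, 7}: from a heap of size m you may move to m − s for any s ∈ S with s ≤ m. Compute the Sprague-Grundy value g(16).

0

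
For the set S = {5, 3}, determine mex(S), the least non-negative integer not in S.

0 is not in the set, so the mex is 0.

0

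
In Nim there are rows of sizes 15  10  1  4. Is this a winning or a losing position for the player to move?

Bitwise XOR of the heap sizes:
  1111  (15)
  1010  (10)
  0001  (1)
  0100  (4)
  ----
  0000  (0)
The nim-sum is 0, so this is a P-position: the player to move is in a losing position under optimal play.

Losing position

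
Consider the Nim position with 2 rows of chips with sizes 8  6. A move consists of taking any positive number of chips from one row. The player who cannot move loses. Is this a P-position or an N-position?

N-position

In binary:
  1000  (8)
  0110  (6)
  ----
  1110  (14)
The nim-sum is 14 ≠ 0, so this is an N-position: the player to move can win.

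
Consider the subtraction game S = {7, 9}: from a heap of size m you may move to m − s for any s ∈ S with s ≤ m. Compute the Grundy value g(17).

Compute g(0), g(1), … for moves {7, 9}:
k:     0  1  2  3  4  5  6  7  8  9 10 11 12 13 14 15 16 17
g(k):  0  0  0  0  0  0  0  1  1  1  1  1  1  1  2  2  0  0
So g(17) = 0.

0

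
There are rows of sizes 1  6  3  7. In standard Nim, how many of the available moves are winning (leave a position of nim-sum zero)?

3

Compute the nim-sum pairwise:
1 ⊕ 6 = 7
7 ⊕ 3 = 4
4 ⊕ 7 = 3
The overall nim-sum is X = 3. A row of size p has a winning move iff p XOR X < p (reduce it to p XOR X).
  1: 1 XOR 3 = 2 ≥ 1 — no move.
  6: 6 XOR 3 = 5 < 6 — winning move (to 5).
  3: 3 XOR 3 = 0 < 3 — winning move (to 0).
  7: 7 XOR 3 = 4 < 7 — winning move (to 4).
That gives 3 winning moves.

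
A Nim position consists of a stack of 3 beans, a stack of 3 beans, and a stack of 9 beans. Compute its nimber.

9

Nim-sum: 3 ⊕ 3 ⊕ 9 = 9.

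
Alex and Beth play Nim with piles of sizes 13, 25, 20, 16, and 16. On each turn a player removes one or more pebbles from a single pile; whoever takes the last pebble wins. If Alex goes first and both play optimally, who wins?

Beth wins

Nim-sum: 13 XOR 25 XOR 20 XOR 16 XOR 16 = 0.
The nim-sum is 0, so this is a P-position: the player to move is in a losing position under optimal play; Alex is about to move from it and so loses — Beth wins.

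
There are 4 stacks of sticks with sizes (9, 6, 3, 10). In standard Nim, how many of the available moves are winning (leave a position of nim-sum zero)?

1

Nim-sum: 9 ^ 6 ^ 3 ^ 10 = 6.
The overall nim-sum is X = 6. A stack of size p has a winning move iff p XOR X < p (reduce it to p XOR X).
  9: 9 XOR 6 = 15 ≥ 9 — no move.
  6: 6 XOR 6 = 0 < 6 — winning move (to 0).
  3: 3 XOR 6 = 5 ≥ 3 — no move.
  10: 10 XOR 6 = 12 ≥ 10 — no move.
That gives 1 winning move.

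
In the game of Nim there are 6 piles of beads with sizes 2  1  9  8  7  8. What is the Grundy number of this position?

13

Nim-sum: 2 ⊕ 1 ⊕ 9 ⊕ 8 ⊕ 7 ⊕ 8 = 13.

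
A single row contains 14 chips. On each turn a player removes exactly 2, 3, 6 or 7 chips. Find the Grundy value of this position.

0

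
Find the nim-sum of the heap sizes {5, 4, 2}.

Compute the nim-sum pairwise:
5 ⊕ 4 = 1
1 ⊕ 2 = 3

3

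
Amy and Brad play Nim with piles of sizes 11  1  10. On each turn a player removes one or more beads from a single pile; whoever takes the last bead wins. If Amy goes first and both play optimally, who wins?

Nim-sum: 11 ⊕ 1 ⊕ 10 = 0.
The nim-sum is 0, so this is a P-position: the player to move is in a losing position under optimal play; Amy is about to move from it and so loses — Brad wins.

Brad wins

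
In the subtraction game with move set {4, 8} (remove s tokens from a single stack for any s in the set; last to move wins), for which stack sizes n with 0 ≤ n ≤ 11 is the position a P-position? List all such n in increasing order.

0, 1, 2, 3

Build the Grundy sequence with g(k) = mex{g(k−s) : s ∈ {4, 8}, s ≤ k}:
g(0) = mex{} = 0
g(1) = mex{} = 0
g(2) = mex{} = 0
g(3) = mex{} = 0
g(4) = mex{0} = 1
g(5) = mex{0} = 1
g(6) = mex{0} = 1
g(7) = mex{0} = 1
g(8) = mex{0,1} = 2
g(9) = mex{0,1} = 2
g(10) = mex{0,1} = 2
g(11) = mex{0,1} = 2
The P-positions (g = 0) in 0..11 are 0, 1, 2, 3.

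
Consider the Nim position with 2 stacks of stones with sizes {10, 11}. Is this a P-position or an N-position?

Nim-sum: 10 XOR 11 = 1.
The nim-sum is 1 ≠ 0, so this is an N-position: the player to move can win.

N-position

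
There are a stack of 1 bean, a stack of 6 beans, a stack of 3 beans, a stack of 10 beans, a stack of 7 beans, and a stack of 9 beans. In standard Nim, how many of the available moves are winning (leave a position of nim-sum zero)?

0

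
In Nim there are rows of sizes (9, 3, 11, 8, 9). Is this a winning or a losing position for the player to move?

Losing position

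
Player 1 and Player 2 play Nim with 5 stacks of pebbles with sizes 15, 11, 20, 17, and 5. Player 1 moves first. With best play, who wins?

Nim-sum: 15 XOR 11 XOR 20 XOR 17 XOR 5 = 4.
The nim-sum is 4 ≠ 0, so this is an N-position: the player to move can win; Player 1 has a winning move.

Player 1 wins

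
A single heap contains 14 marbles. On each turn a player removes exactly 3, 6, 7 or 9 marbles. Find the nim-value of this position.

Grundy values for subtraction set {3, 6, 7, 9}:
k:     0  1  2  3  4  5  6  7  8  9 10 11 12 13 14
g(k):  0  0  0  1  1  1  2  2  2  3  3  3  0  0  0
So g(14) = 0.

0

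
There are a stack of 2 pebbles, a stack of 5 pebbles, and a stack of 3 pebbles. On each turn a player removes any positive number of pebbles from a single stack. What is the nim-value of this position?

4

Nim-sum: 2 ⊕ 5 ⊕ 3 = 4.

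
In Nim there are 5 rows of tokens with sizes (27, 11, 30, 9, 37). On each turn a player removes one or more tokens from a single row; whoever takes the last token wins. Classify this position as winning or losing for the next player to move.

Compute the nim-sum pairwise:
27 ^ 11 = 16
16 ^ 30 = 14
14 ^ 9 = 7
7 ^ 37 = 34
The nim-sum is 34 ≠ 0, so this is an N-position: the player to move can win.

Winning position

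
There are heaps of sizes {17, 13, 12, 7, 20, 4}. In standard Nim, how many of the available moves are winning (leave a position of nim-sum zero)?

Nim-sum: 17 XOR 13 XOR 12 XOR 7 XOR 20 XOR 4 = 7.
The overall nim-sum is X = 7. A heap of size p has a winning move iff p XOR X < p (reduce it to p XOR X).
  17: 17 XOR 7 = 22 ≥ 17 — no move.
  13: 13 XOR 7 = 10 < 13 — winning move (to 10).
  12: 12 XOR 7 = 11 < 12 — winning move (to 11).
  7: 7 XOR 7 = 0 < 7 — winning move (to 0).
  20: 20 XOR 7 = 19 < 20 — winning move (to 19).
  4: 4 XOR 7 = 3 < 4 — winning move (to 3).
That gives 5 winning moves.

5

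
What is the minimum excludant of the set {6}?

0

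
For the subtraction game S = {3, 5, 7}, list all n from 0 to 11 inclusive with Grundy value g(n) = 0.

Compute g(0), g(1), … for moves {3, 5, 7}:
k:     0  1  2  3  4  5  6  7  8  9 10 11
g(k):  0  0  0  1  1  1  2  2  2  3  0  0
The P-positions (g = 0) in 0..11 are 0, 1, 2, 10, 11.

0, 1, 2, 10, 11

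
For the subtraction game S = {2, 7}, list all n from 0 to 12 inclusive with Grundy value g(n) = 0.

Compute g(0), g(1), … for moves {2, 7}:
g(0) = mex{} = 0
g(1) = mex{} = 0
g(2) = mex{0} = 1
g(3) = mex{0} = 1
g(4) = mex{1} = 0
g(5) = mex{1} = 0
g(6) = mex{0} = 1
g(7) = mex{0} = 1
g(8) = mex{0,1} = 2
g(9) = mex{1} = 0
g(10) = mex{1,2} = 0
g(11) = mex{0} = 1
g(12) = mex{0} = 1
The P-positions (g = 0) in 0..12 are 0, 1, 4, 5, 9, 10.

0, 1, 4, 5, 9, 10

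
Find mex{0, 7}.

0 is in the set but 1 is not, so the mex is 1.

1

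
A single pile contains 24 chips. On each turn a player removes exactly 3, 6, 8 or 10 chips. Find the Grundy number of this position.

3

Compute g(0), g(1), … for moves {3, 6, 8, 10}:
k:     0  1  2  3  4  5  6  7  8  9 10 11 12 13 14 15 16 17 18 19 20 21 22 23 24
g(k):  0  0  0  1  1  1  2  2  2  3  3  3  4  0  0  0  1  1  1  2  2  2  3  3  3
So g(24) = 3.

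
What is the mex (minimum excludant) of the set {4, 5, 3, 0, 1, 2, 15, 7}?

6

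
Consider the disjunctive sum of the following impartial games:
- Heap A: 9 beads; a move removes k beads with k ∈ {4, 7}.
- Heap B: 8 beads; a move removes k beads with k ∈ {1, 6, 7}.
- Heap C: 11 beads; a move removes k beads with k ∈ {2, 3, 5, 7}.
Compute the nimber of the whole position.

Build the Grundy sequence for heap A with g(k) = mex{g(k−s) : s ∈ {4, 7}, s ≤ k}:
k:     0  1  2  3  4  5  6  7  8  9
g(k):  0  0  0  0  1  1  1  1  2  2
So g(9) = 2.
Build the Grundy sequence for heap B with g(k) = mex{g(k−s) : s ∈ {1, 6, 7}, s ≤ k}:
g(0) = mex{} = 0
g(1) = mex{0} = 1
g(2) = mex{1} = 0
g(3) = mex{0} = 1
g(4) = mex{1} = 0
g(5) = mex{0} = 1
g(6) = mex{0,1} = 2
g(7) = mex{0,1,2} = 3
g(8) = mex{0,1,3} = 2
So g(8) = 2.
Build the Grundy sequence for heap C with g(k) = mex{g(k−s) : s ∈ {2, 3, 5, 7}, s ≤ k}:
k:     0  1  2  3  4  5  6  7  8  9 10 11
g(k):  0  0  1  1  2  2  3  3  4  0  0  1
So g(11) = 1.
By the Sprague-Grundy theorem, the Grundy value of a sum of independent games is the XOR of the component values.
Combined value = 2 ⊕ 2 ⊕ 1 = 1.

1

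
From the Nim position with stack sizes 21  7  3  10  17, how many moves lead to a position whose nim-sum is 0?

In binary:
  10101  (21)
  00111  (7)
  00011  (3)
  01010  (10)
  10001  (17)
  -----
  01010  (10)
The overall nim-sum is X = 10. A stack of size p has a winning move iff p XOR X < p (reduce it to p XOR X).
  21: 21 XOR 10 = 31 ≥ 21 — no move.
  7: 7 XOR 10 = 13 ≥ 7 — no move.
  3: 3 XOR 10 = 9 ≥ 3 — no move.
  10: 10 XOR 10 = 0 < 10 — winning move (to 0).
  17: 17 XOR 10 = 27 ≥ 17 — no move.
That gives 1 winning move.

1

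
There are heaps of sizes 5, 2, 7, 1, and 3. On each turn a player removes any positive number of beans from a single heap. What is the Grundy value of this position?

2

Bitwise XOR of the heap sizes:
  101  (5)
  010  (2)
  111  (7)
  001  (1)
  011  (3)
  ---
  010  (2)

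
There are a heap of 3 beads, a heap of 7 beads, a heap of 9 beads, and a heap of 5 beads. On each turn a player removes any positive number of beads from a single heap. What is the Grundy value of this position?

8

Nim-sum: 3 XOR 7 XOR 9 XOR 5 = 8.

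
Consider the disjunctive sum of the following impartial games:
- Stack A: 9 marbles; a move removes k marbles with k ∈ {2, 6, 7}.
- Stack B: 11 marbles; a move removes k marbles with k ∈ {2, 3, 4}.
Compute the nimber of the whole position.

Build the Grundy sequence for stack A with g(k) = mex{g(k−s) : s ∈ {2, 6, 7}, s ≤ k}:
g(0) = mex{} = 0
g(1) = mex{} = 0
g(2) = mex{0} = 1
g(3) = mex{0} = 1
g(4) = mex{1} = 0
g(5) = mex{1} = 0
g(6) = mex{0} = 1
g(7) = mex{0} = 1
g(8) = mex{0,1} = 2
g(9) = mex{1} = 0
So g(9) = 0.
Grundy values for stack B (subtraction set {2, 3, 4}):
g(0) = mex{} = 0
g(1) = mex{} = 0
g(2) = mex{0} = 1
g(3) = mex{0} = 1
g(4) = mex{0,1} = 2
g(5) = mex{0,1} = 2
g(6) = mex{1,2} = 0
g(7) = mex{1,2} = 0
g(8) = mex{0,2} = 1
g(9) = mex{0,2} = 1
g(10) = mex{0,1} = 2
g(11) = mex{0,1} = 2
So g(11) = 2.
The value of a disjunctive sum is the nim-sum of the parts.
Combined value = 0 ⊕ 2 = 2.

2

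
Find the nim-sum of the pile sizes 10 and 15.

Bitwise XOR of the heap sizes:
  1010  (10)
  1111  (15)
  ----
  0101  (5)

5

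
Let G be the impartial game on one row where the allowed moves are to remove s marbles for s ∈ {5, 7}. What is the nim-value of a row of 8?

Grundy values for subtraction set {5, 7}:
k:     0  1  2  3  4  5  6  7  8
g(k):  0  0  0  0  0  1  1  1  1
So g(8) = 1.

1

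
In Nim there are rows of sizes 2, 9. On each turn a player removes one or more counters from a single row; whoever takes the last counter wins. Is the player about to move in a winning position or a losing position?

Nim-sum: 2 ^ 9 = 11.
The nim-sum is 11 ≠ 0, so this is an N-position: the player to move can win.

Winning position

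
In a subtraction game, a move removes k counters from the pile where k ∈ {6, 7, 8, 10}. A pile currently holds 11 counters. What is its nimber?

1

Compute g(0), g(1), … for moves {6, 7, 8, 10}:
g(0) = mex{} = 0
g(1) = mex{} = 0
g(2) = mex{} = 0
g(3) = mex{} = 0
g(4) = mex{} = 0
g(5) = mex{} = 0
g(6) = mex{0} = 1
g(7) = mex{0} = 1
g(8) = mex{0} = 1
g(9) = mex{0} = 1
g(10) = mex{0} = 1
g(11) = mex{0} = 1
So g(11) = 1.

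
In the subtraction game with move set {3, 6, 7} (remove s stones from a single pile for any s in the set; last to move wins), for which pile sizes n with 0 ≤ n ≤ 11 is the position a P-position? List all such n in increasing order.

0, 1, 2, 10, 11

Build the Grundy sequence with g(k) = mex{g(k−s) : s ∈ {3, 6, 7}, s ≤ k}:
g(0) = mex{} = 0
g(1) = mex{} = 0
g(2) = mex{} = 0
g(3) = mex{0} = 1
g(4) = mex{0} = 1
g(5) = mex{0} = 1
g(6) = mex{0,1} = 2
g(7) = mex{0,1} = 2
g(8) = mex{0,1} = 2
g(9) = mex{0,1,2} = 3
g(10) = mex{1,2} = 0
g(11) = mex{1,2} = 0
The P-positions (g = 0) in 0..11 are 0, 1, 2, 10, 11.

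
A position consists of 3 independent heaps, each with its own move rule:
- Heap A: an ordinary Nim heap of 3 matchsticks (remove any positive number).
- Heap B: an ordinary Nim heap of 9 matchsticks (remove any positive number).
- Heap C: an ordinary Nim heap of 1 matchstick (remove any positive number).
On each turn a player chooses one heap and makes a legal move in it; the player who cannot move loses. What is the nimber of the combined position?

11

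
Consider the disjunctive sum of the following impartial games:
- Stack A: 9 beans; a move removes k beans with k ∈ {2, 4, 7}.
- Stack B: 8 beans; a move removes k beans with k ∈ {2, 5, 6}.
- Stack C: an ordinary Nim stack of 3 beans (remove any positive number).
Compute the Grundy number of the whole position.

3

For stack A, compute g(0), g(1), … with moves {2, 4, 7}:
k:     0  1  2  3  4  5  6  7  8  9
g(k):  0  0  1  1  2  2  0  3  1  0
So g(9) = 0.
Build the Grundy sequence for stack B with g(k) = mex{g(k−s) : s ∈ {2, 5, 6}, s ≤ k}:
k:     0  1  2  3  4  5  6  7  8
g(k):  0  0  1  1  0  2  1  3  0
So g(8) = 0.
Stack C is a plain Nim stack of size 3, so its Grundy value is 3.
The value of a disjunctive sum is the nim-sum of the parts.
Combined value = 0 XOR 0 XOR 3 = 3.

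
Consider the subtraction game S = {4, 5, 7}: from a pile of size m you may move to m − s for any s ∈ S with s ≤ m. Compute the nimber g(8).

Grundy values for subtraction set {4, 5, 7}:
g(0) = mex{} = 0
g(1) = mex{} = 0
g(2) = mex{} = 0
g(3) = mex{} = 0
g(4) = mex{0} = 1
g(5) = mex{0} = 1
g(6) = mex{0} = 1
g(7) = mex{0} = 1
g(8) = mex{0,1} = 2
So g(8) = 2.

2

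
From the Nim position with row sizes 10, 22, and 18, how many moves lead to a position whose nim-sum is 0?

Nim-sum: 10 XOR 22 XOR 18 = 14.
The overall nim-sum is X = 14. A row of size p has a winning move iff p XOR X < p (reduce it to p XOR X).
  10: 10 XOR 14 = 4 < 10 — winning move (to 4).
  22: 22 XOR 14 = 24 ≥ 22 — no move.
  18: 18 XOR 14 = 28 ≥ 18 — no move.
That gives 1 winning move.

1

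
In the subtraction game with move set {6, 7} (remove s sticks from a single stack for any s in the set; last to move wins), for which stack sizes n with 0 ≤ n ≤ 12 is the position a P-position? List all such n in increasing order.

0, 1, 2, 3, 4, 5

Grundy values for subtraction set {6, 7}:
k:     0  1  2  3  4  5  6  7  8  9 10 11 12
g(k):  0  0  0  0  0  0  1  1  1  1  1  1  2
The P-positions (g = 0) in 0..12 are 0, 1, 2, 3, 4, 5.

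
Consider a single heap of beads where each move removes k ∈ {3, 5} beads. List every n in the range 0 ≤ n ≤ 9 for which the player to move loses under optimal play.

0, 1, 2, 8, 9

Compute g(0), g(1), … for moves {3, 5}:
g(0) = mex{} = 0
g(1) = mex{} = 0
g(2) = mex{} = 0
g(3) = mex{0} = 1
g(4) = mex{0} = 1
g(5) = mex{0} = 1
g(6) = mex{0,1} = 2
g(7) = mex{0,1} = 2
g(8) = mex{1} = 0
g(9) = mex{1,2} = 0
The P-positions (g = 0) in 0..9 are 0, 1, 2, 8, 9.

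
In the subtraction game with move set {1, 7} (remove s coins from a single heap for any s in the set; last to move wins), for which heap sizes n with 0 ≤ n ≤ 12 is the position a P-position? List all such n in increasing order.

Compute g(0), g(1), … for moves {1, 7}:
g(0) = mex{} = 0
g(1) = mex{0} = 1
g(2) = mex{1} = 0
g(3) = mex{0} = 1
g(4) = mex{1} = 0
g(5) = mex{0} = 1
g(6) = mex{1} = 0
g(7) = mex{0} = 1
g(8) = mex{1} = 0
g(9) = mex{0} = 1
g(10) = mex{1} = 0
g(11) = mex{0} = 1
g(12) = mex{1} = 0
The P-positions (g = 0) in 0..12 are 0, 2, 4, 6, 8, 10, 12.

0, 2, 4, 6, 8, 10, 12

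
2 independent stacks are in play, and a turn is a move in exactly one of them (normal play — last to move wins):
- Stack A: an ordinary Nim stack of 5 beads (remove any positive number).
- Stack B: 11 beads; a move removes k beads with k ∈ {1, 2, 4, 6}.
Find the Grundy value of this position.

5

Stack A is a plain Nim stack of size 5, so its Grundy value is 5.
For stack B, compute g(0), g(1), … with moves {1, 2, 4, 6}:
g(0) = mex{} = 0
g(1) = mex{0} = 1
g(2) = mex{0,1} = 2
g(3) = mex{1,2} = 0
g(4) = mex{0,2} = 1
g(5) = mex{0,1} = 2
g(6) = mex{0,1,2} = 3
g(7) = mex{0,1,2,3} = 4
g(8) = mex{1,2,3,4} = 0
g(9) = mex{0,2,4} = 1
g(10) = mex{0,1,3} = 2
g(11) = mex{1,2,4} = 0
So g(11) = 0.
By the Sprague-Grundy theorem, the Grundy value of a sum of independent games is the XOR of the component values.
Combined value = 5 XOR 0 = 5.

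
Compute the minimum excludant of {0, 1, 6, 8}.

2

The values 0, 1 are all present; 2 is the first non-negative integer missing from the set.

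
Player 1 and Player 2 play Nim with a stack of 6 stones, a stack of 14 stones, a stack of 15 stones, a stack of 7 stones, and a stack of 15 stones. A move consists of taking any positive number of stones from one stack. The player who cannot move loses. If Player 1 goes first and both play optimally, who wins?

Player 1 wins

Nim-sum: 6 ⊕ 14 ⊕ 15 ⊕ 7 ⊕ 15 = 15.
The nim-sum is 15 ≠ 0, so this is an N-position: the player to move can win; Player 1 has a winning move.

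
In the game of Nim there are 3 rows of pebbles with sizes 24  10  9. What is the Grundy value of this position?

27

In binary:
  11000  (24)
  01010  (10)
  01001  (9)
  -----
  11011  (27)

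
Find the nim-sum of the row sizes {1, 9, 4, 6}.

10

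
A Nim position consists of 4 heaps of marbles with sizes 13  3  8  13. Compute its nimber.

Nim-sum: 13 XOR 3 XOR 8 XOR 13 = 11.

11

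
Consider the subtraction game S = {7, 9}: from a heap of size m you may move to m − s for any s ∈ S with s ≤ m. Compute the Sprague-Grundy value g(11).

Compute g(0), g(1), … for moves {7, 9}:
g(0) = mex{} = 0
g(1) = mex{} = 0
g(2) = mex{} = 0
g(3) = mex{} = 0
g(4) = mex{} = 0
g(5) = mex{} = 0
g(6) = mex{} = 0
g(7) = mex{0} = 1
g(8) = mex{0} = 1
g(9) = mex{0} = 1
g(10) = mex{0} = 1
g(11) = mex{0} = 1
So g(11) = 1.

1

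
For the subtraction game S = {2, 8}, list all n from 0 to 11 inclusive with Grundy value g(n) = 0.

0, 1, 4, 5, 10, 11

Compute g(0), g(1), … for moves {2, 8}:
k:     0  1  2  3  4  5  6  7  8  9 10 11
g(k):  0  0  1  1  0  0  1  1  2  2  0  0
The P-positions (g = 0) in 0..11 are 0, 1, 4, 5, 10, 11.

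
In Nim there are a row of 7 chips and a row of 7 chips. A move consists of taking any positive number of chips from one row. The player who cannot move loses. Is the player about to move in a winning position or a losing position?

Nim-sum: 7 XOR 7 = 0.
The nim-sum is 0, so this is a P-position: the player to move is in a losing position under optimal play.

Losing position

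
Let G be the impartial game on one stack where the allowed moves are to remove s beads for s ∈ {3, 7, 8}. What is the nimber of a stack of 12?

Build the Grundy sequence with g(k) = mex{g(k−s) : s ∈ {3, 7, 8}, s ≤ k}:
k:     0  1  2  3  4  5  6  7  8  9 10 11 12
g(k):  0  0  0  1  1  1  0  2  2  1  3  0  0
So g(12) = 0.

0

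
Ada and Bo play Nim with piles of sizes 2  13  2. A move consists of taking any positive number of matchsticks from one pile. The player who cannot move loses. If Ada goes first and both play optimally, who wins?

Ada wins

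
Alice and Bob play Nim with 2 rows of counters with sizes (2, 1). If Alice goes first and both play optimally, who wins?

Alice wins

Write each in binary and XOR column by column:
  10  (2)
  01  (1)
  --
  11  (3)
The nim-sum is 3 ≠ 0, so this is an N-position: the player to move can win; Alice has a winning move.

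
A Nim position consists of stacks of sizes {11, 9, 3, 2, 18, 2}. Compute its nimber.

Compute the nim-sum pairwise:
11 ^ 9 = 2
2 ^ 3 = 1
1 ^ 2 = 3
3 ^ 18 = 17
17 ^ 2 = 19

19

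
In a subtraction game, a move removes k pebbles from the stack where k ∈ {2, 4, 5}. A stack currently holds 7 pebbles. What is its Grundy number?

0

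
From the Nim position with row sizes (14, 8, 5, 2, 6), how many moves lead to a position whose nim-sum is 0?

3

In binary:
  1110  (14)
  1000  (8)
  0101  (5)
  0010  (2)
  0110  (6)
  ----
  0111  (7)
The overall nim-sum is X = 7. A row of size p has a winning move iff p XOR X < p (reduce it to p XOR X).
  14: 14 XOR 7 = 9 < 14 — winning move (to 9).
  8: 8 XOR 7 = 15 ≥ 8 — no move.
  5: 5 XOR 7 = 2 < 5 — winning move (to 2).
  2: 2 XOR 7 = 5 ≥ 2 — no move.
  6: 6 XOR 7 = 1 < 6 — winning move (to 1).
That gives 3 winning moves.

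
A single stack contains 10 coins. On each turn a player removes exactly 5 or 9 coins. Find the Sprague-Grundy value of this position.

Compute g(0), g(1), … for moves {5, 9}:
g(0) = mex{} = 0
g(1) = mex{} = 0
g(2) = mex{} = 0
g(3) = mex{} = 0
g(4) = mex{} = 0
g(5) = mex{0} = 1
g(6) = mex{0} = 1
g(7) = mex{0} = 1
g(8) = mex{0} = 1
g(9) = mex{0} = 1
g(10) = mex{0,1} = 2
So g(10) = 2.

2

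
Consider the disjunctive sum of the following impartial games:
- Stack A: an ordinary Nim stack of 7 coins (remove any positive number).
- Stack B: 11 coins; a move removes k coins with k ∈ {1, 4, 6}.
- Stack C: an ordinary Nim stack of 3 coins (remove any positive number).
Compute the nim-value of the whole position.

5

Stack A is a plain Nim stack of size 7, so its Grundy value is 7.
For stack B, compute g(0), g(1), … with moves {1, 4, 6}:
k:     0  1  2  3  4  5  6  7  8  9 10 11
g(k):  0  1  0  1  2  0  1  0  1  2  0  1
So g(11) = 1.
Stack C is a plain Nim stack of size 3, so its Grundy value is 3.
The value of a disjunctive sum is the nim-sum of the parts.
Combined value = 7 ⊕ 1 ⊕ 3 = 5.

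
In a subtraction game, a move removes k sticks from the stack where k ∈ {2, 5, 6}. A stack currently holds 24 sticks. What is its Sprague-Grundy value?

Compute g(0), g(1), … for moves {2, 5, 6}:
k:     0  1  2  3  4  5  6  7  8  9 10 11 12 13 14 15 16 17 18 19 20 21 22 23 24
g(k):  0  0  1  1  0  2  1  3  0  2  1  0  0  1  1  0  2  1  3  0  2  1  0  0  1
So g(24) = 1.

1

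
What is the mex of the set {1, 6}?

0

0 is not in the set, so the mex is 0.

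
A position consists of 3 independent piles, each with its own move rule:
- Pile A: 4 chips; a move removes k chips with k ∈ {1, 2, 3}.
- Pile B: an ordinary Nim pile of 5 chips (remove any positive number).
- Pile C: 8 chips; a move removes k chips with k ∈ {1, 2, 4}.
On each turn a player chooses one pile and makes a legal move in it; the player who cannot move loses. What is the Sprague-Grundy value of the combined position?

7

For pile A, compute g(0), g(1), … with moves {1, 2, 3}:
k:     0  1  2  3  4
g(k):  0  1  2  3  0
So g(4) = 0.
Pile B is a plain Nim pile of size 5, so its Grundy value is 5.
Build the Grundy sequence for pile C with g(k) = mex{g(k−s) : s ∈ {1, 2, 4}, s ≤ k}:
k:     0  1  2  3  4  5  6  7  8
g(k):  0  1  2  0  1  2  0  1  2
So g(8) = 2.
The value of a disjunctive sum is the nim-sum of the parts.
Combined value = 0 XOR 5 XOR 2 = 7.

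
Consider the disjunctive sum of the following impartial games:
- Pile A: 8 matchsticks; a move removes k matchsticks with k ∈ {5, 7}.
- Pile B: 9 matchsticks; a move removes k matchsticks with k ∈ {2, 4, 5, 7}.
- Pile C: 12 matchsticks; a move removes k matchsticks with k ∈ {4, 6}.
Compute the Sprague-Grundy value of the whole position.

For pile A, compute g(0), g(1), … with moves {5, 7}:
g(0) = mex{} = 0
g(1) = mex{} = 0
g(2) = mex{} = 0
g(3) = mex{} = 0
g(4) = mex{} = 0
g(5) = mex{0} = 1
g(6) = mex{0} = 1
g(7) = mex{0} = 1
g(8) = mex{0} = 1
So g(8) = 1.
Build the Grundy sequence for pile B with g(k) = mex{g(k−s) : s ∈ {2, 4, 5, 7}, s ≤ k}:
k:     0  1  2  3  4  5  6  7  8  9
g(k):  0  0  1  1  2  2  3  3  4  0
So g(9) = 0.
For pile C, compute g(0), g(1), … with moves {4, 6}:
g(0) = mex{} = 0
g(1) = mex{} = 0
g(2) = mex{} = 0
g(3) = mex{} = 0
g(4) = mex{0} = 1
g(5) = mex{0} = 1
g(6) = mex{0} = 1
g(7) = mex{0} = 1
g(8) = mex{0,1} = 2
g(9) = mex{0,1} = 2
g(10) = mex{1} = 0
g(11) = mex{1} = 0
g(12) = mex{1,2} = 0
So g(12) = 0.
By the Sprague-Grundy theorem, the Grundy value of a sum of independent games is the XOR of the component values.
Combined value = 1 XOR 0 XOR 0 = 1.

1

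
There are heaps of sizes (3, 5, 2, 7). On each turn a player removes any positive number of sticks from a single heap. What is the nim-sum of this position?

3

In binary:
  011  (3)
  101  (5)
  010  (2)
  111  (7)
  ---
  011  (3)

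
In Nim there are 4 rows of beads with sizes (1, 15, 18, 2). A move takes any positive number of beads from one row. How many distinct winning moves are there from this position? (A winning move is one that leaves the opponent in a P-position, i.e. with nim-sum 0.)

1

Nim-sum: 1 ^ 15 ^ 18 ^ 2 = 30.
The overall nim-sum is X = 30. A row of size p has a winning move iff p XOR X < p (reduce it to p XOR X).
  1: 1 XOR 30 = 31 ≥ 1 — no move.
  15: 15 XOR 30 = 17 ≥ 15 — no move.
  18: 18 XOR 30 = 12 < 18 — winning move (to 12).
  2: 2 XOR 30 = 28 ≥ 2 — no move.
That gives 1 winning move.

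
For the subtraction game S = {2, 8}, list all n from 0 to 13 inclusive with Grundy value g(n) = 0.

0, 1, 4, 5, 10, 11

Grundy values for subtraction set {2, 8}:
k:     0  1  2  3  4  5  6  7  8  9 10 11 12 13
g(k):  0  0  1  1  0  0  1  1  2  2  0  0  1  1
The P-positions (g = 0) in 0..13 are 0, 1, 4, 5, 10, 11.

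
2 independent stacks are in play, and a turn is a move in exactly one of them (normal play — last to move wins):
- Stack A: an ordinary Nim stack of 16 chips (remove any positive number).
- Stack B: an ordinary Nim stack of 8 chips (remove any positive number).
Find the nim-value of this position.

24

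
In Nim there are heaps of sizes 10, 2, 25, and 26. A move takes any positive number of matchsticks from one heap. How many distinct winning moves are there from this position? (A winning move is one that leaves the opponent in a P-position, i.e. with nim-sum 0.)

3

Nim-sum: 10 XOR 2 XOR 25 XOR 26 = 11.
The overall nim-sum is X = 11. A heap of size p has a winning move iff p XOR X < p (reduce it to p XOR X).
  10: 10 XOR 11 = 1 < 10 — winning move (to 1).
  2: 2 XOR 11 = 9 ≥ 2 — no move.
  25: 25 XOR 11 = 18 < 25 — winning move (to 18).
  26: 26 XOR 11 = 17 < 26 — winning move (to 17).
That gives 3 winning moves.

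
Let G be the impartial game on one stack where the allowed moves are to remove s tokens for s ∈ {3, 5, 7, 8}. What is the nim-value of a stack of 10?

3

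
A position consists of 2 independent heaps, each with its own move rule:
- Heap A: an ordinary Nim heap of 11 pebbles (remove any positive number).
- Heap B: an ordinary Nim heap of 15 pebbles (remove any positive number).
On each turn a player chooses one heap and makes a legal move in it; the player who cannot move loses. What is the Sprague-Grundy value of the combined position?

4

Heap A is a plain Nim heap of size 11, so its Grundy value is 11.
Heap B is a plain Nim heap of size 15, so its Grundy value is 15.
By the Sprague-Grundy theorem, the Grundy value of a sum of independent games is the XOR of the component values.
Combined value = 11 XOR 15 = 4.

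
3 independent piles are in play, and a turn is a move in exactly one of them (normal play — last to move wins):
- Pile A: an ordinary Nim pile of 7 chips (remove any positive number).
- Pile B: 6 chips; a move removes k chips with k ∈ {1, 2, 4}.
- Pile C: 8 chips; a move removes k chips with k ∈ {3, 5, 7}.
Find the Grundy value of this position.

5

Pile A is a plain Nim pile of size 7, so its Grundy value is 7.
Build the Grundy sequence for pile B with g(k) = mex{g(k−s) : s ∈ {1, 2, 4}, s ≤ k}:
g(0) = mex{} = 0
g(1) = mex{0} = 1
g(2) = mex{0,1} = 2
g(3) = mex{1,2} = 0
g(4) = mex{0,2} = 1
g(5) = mex{0,1} = 2
g(6) = mex{1,2} = 0
So g(6) = 0.
Grundy values for pile C (subtraction set {3, 5, 7}):
g(0) = mex{} = 0
g(1) = mex{} = 0
g(2) = mex{} = 0
g(3) = mex{0} = 1
g(4) = mex{0} = 1
g(5) = mex{0} = 1
g(6) = mex{0,1} = 2
g(7) = mex{0,1} = 2
g(8) = mex{0,1} = 2
So g(8) = 2.
The value of a disjunctive sum is the nim-sum of the parts.
Combined value = 7 ⊕ 0 ⊕ 2 = 5.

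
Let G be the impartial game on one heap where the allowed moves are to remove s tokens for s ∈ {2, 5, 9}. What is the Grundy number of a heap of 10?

1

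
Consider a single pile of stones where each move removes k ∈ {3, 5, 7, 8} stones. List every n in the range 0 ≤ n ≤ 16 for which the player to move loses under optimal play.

0, 1, 2, 11, 12, 13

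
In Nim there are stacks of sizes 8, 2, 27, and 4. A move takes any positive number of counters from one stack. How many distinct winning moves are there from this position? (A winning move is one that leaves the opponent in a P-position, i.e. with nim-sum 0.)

1

Nim-sum: 8 XOR 2 XOR 27 XOR 4 = 21.
The overall nim-sum is X = 21. A stack of size p has a winning move iff p XOR X < p (reduce it to p XOR X).
  8: 8 XOR 21 = 29 ≥ 8 — no move.
  2: 2 XOR 21 = 23 ≥ 2 — no move.
  27: 27 XOR 21 = 14 < 27 — winning move (to 14).
  4: 4 XOR 21 = 17 ≥ 4 — no move.
That gives 1 winning move.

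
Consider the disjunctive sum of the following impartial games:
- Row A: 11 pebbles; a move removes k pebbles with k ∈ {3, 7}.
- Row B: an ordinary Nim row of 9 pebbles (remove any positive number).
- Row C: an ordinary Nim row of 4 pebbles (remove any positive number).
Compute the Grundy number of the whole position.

13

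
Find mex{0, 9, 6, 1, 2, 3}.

4

The values 0, 1, 2, 3 are all present; 4 is the first non-negative integer missing from the set.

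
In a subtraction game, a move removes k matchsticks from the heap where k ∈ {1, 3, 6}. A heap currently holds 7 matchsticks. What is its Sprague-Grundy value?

Compute g(0), g(1), … for moves {1, 3, 6}:
g(0) = mex{} = 0
g(1) = mex{0} = 1
g(2) = mex{1} = 0
g(3) = mex{0} = 1
g(4) = mex{1} = 0
g(5) = mex{0} = 1
g(6) = mex{0,1} = 2
g(7) = mex{0,1,2} = 3
So g(7) = 3.

3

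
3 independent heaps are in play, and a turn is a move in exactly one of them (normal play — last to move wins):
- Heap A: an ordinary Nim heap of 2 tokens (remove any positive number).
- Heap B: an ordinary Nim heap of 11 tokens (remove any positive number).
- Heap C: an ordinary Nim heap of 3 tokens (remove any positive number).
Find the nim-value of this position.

10

Heap A is a plain Nim heap of size 2, so its Grundy value is 2.
Heap B is a plain Nim heap of size 11, so its Grundy value is 11.
Heap C is a plain Nim heap of size 3, so its Grundy value is 3.
By the Sprague-Grundy theorem, the Grundy value of a sum of independent games is the XOR of the component values.
Combined value = 2 XOR 11 XOR 3 = 10.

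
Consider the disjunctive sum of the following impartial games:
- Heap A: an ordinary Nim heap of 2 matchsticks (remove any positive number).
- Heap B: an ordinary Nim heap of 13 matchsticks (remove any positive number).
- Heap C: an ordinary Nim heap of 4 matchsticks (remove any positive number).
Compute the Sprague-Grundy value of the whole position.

Heap A is a plain Nim heap of size 2, so its Grundy value is 2.
Heap B is a plain Nim heap of size 13, so its Grundy value is 13.
Heap C is a plain Nim heap of size 4, so its Grundy value is 4.
By the Sprague-Grundy theorem, the Grundy value of a sum of independent games is the XOR of the component values.
Combined value = 2 ⊕ 13 ⊕ 4 = 11.

11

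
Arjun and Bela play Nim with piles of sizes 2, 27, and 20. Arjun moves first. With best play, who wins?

Arjun wins

In binary:
  00010  (2)
  11011  (27)
  10100  (20)
  -----
  01101  (13)
The nim-sum is 13 ≠ 0, so this is an N-position: the player to move can win; Arjun has a winning move.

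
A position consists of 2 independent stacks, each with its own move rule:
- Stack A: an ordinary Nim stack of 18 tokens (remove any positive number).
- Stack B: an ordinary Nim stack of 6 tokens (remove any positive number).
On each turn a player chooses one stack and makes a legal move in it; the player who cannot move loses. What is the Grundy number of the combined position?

20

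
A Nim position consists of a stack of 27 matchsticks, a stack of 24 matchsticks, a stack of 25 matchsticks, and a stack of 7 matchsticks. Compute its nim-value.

Compute the nim-sum pairwise:
27 ⊕ 24 = 3
3 ⊕ 25 = 26
26 ⊕ 7 = 29

29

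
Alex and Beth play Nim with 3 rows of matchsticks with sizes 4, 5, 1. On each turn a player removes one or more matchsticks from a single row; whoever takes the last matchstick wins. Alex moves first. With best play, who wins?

Beth wins

Nim-sum: 4 ⊕ 5 ⊕ 1 = 0.
The nim-sum is 0, so this is a P-position: the player to move is in a losing position under optimal play; Alex is about to move from it and so loses — Beth wins.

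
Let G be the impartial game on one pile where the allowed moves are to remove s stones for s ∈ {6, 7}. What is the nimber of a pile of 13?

0

Build the Grundy sequence with g(k) = mex{g(k−s) : s ∈ {6, 7}, s ≤ k}:
g(0) = mex{} = 0
g(1) = mex{} = 0
g(2) = mex{} = 0
g(3) = mex{} = 0
g(4) = mex{} = 0
g(5) = mex{} = 0
g(6) = mex{0} = 1
g(7) = mex{0} = 1
g(8) = mex{0} = 1
g(9) = mex{0} = 1
g(10) = mex{0} = 1
g(11) = mex{0} = 1
g(12) = mex{0,1} = 2
g(13) = mex{1} = 0
So g(13) = 0.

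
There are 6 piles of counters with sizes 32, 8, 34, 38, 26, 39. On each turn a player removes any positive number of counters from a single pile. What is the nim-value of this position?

Nim-sum: 32 XOR 8 XOR 34 XOR 38 XOR 26 XOR 39 = 17.

17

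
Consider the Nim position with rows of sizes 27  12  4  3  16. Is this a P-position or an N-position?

P-position

Compute the nim-sum pairwise:
27 ⊕ 12 = 23
23 ⊕ 4 = 19
19 ⊕ 3 = 16
16 ⊕ 16 = 0
The nim-sum is 0, so this is a P-position: the player to move is in a losing position under optimal play.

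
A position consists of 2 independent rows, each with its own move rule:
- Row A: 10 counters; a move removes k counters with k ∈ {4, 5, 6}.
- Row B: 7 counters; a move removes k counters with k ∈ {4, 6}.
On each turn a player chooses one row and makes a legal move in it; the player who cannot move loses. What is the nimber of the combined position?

For row A, compute g(0), g(1), … with moves {4, 5, 6}:
k:     0  1  2  3  4  5  6  7  8  9 10
g(k):  0  0  0  0  1  1  1  1  2  2  0
So g(10) = 0.
Build the Grundy sequence for row B with g(k) = mex{g(k−s) : s ∈ {4, 6}, s ≤ k}:
g(0) = mex{} = 0
g(1) = mex{} = 0
g(2) = mex{} = 0
g(3) = mex{} = 0
g(4) = mex{0} = 1
g(5) = mex{0} = 1
g(6) = mex{0} = 1
g(7) = mex{0} = 1
So g(7) = 1.
By the Sprague-Grundy theorem, the Grundy value of a sum of independent games is the XOR of the component values.
Combined value = 0 ⊕ 1 = 1.

1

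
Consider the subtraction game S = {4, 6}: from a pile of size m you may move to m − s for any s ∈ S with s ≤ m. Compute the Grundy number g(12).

0

Grundy values for subtraction set {4, 6}:
g(0) = mex{} = 0
g(1) = mex{} = 0
g(2) = mex{} = 0
g(3) = mex{} = 0
g(4) = mex{0} = 1
g(5) = mex{0} = 1
g(6) = mex{0} = 1
g(7) = mex{0} = 1
g(8) = mex{0,1} = 2
g(9) = mex{0,1} = 2
g(10) = mex{1} = 0
g(11) = mex{1} = 0
g(12) = mex{1,2} = 0
So g(12) = 0.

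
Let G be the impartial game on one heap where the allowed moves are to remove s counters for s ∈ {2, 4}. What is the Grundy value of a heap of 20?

1

Build the Grundy sequence with g(k) = mex{g(k−s) : s ∈ {2, 4}, s ≤ k}:
k:     0  1  2  3  4  5  6  7  8  9 10 11 12 13 14 15 16 17 18 19 20
g(k):  0  0  1  1  2  2  0  0  1  1  2  2  0  0  1  1  2  2  0  0  1
So g(20) = 1.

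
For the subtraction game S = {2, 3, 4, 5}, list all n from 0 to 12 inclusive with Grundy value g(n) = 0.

0, 1, 7, 8

Build the Grundy sequence with g(k) = mex{g(k−s) : s ∈ {2, 3, 4, 5}, s ≤ k}:
k:     0  1  2  3  4  5  6  7  8  9 10 11 12
g(k):  0  0  1  1  2  2  3  0  0  1  1  2  2
The P-positions (g = 0) in 0..12 are 0, 1, 7, 8.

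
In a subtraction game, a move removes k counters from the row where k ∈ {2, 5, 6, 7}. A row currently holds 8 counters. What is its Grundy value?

Compute g(0), g(1), … for moves {2, 5, 6, 7}:
g(0) = mex{} = 0
g(1) = mex{} = 0
g(2) = mex{0} = 1
g(3) = mex{0} = 1
g(4) = mex{1} = 0
g(5) = mex{0,1} = 2
g(6) = mex{0} = 1
g(7) = mex{0,1,2} = 3
g(8) = mex{0,1} = 2
So g(8) = 2.

2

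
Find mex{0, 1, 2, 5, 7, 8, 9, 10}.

3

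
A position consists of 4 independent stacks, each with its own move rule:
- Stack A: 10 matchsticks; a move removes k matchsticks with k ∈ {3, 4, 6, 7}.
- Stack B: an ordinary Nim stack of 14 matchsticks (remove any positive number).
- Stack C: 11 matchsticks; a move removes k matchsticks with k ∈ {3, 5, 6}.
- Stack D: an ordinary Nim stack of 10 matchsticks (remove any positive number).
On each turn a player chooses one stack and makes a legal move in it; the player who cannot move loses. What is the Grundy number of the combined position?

4

For stack A, compute g(0), g(1), … with moves {3, 4, 6, 7}:
k:     0  1  2  3  4  5  6  7  8  9 10
g(k):  0  0  0  1  1  1  2  2  2  3  0
So g(10) = 0.
Stack B is a plain Nim stack of size 14, so its Grundy value is 14.
Grundy values for stack C (subtraction set {3, 5, 6}):
k:     0  1  2  3  4  5  6  7  8  9 10 11
g(k):  0  0  0  1  1  1  2  2  2  0  0  0
So g(11) = 0.
Stack D is a plain Nim stack of size 10, so its Grundy value is 10.
The value of a disjunctive sum is the nim-sum of the parts.
Combined value = 0 ⊕ 14 ⊕ 0 ⊕ 10 = 4.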